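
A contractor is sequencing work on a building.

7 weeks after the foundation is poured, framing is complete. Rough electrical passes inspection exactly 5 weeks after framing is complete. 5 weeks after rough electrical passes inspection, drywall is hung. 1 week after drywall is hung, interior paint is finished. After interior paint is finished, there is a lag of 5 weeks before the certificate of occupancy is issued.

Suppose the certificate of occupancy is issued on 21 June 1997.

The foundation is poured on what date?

The certificate of occupancy is issued: Jun 21, 1997.
Interior paint is finished: Jun 21, 1997 − 5 weeks = May 17, 1997.
Drywall is hung: May 17, 1997 − 1 week = May 10, 1997.
Rough electrical passes inspection: May 10, 1997 − 5 weeks = Apr 5, 1997.
Framing is complete: Apr 5, 1997 − 5 weeks = Mar 1, 1997.
The foundation is poured: Mar 1, 1997 − 7 weeks = Jan 11, 1997.

11 January 1997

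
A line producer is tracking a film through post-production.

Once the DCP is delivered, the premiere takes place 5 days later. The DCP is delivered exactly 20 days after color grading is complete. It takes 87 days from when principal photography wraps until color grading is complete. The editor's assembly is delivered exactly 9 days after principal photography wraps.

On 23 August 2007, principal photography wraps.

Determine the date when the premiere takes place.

Principal photography wraps: Aug 23, 2007.
Color grading is complete: Aug 23, 2007 + 87 days = Nov 18, 2007.
The DCP is delivered: Nov 18, 2007 + 20 days = Dec 8, 2007.
The premiere takes place: Dec 8, 2007 + 5 days = Dec 13, 2007.

13 December 2007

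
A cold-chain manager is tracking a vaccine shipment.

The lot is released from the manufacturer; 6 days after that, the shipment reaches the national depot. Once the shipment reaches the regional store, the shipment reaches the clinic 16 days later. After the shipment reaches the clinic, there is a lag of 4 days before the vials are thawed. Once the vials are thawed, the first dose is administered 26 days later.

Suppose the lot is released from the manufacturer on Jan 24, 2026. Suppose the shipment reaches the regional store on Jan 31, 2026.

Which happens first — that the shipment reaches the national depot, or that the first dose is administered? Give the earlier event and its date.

The lot is released from the manufacturer: Jan 24, 2026.
The shipment reaches the national depot: Jan 24, 2026 + 6 days = Jan 30, 2026.
The shipment reaches the regional store: Jan 31, 2026.
The shipment reaches the clinic: Jan 31, 2026 + 16 days = Feb 16, 2026.
The vials are thawed: Feb 16, 2026 + 4 days = Feb 20, 2026.
The first dose is administered: Feb 20, 2026 + 26 days = Mar 18, 2026.
Comparing: the shipment reaches the national depot on Jan 30, 2026 vs the first dose is administered on Mar 18, 2026. Earlier: the shipment reaches the national depot.

The shipment reaches the national depot — Jan 30, 2026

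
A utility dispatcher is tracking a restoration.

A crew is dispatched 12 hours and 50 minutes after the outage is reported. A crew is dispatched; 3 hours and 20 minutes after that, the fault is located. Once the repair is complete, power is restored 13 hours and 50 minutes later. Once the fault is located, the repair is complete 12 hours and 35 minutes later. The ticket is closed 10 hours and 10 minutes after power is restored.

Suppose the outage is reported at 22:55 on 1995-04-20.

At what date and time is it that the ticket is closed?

03:40 on 1995-04-23

The outage is reported: 22:55 Apr 20, 1995.
A crew is dispatched: 22:55 Apr 20, 1995 + 12h50m = 11:45 Apr 21, 1995.
The fault is located: 11:45 Apr 21, 1995 + 3h20m = 15:05 Apr 21, 1995.
The repair is complete: 15:05 Apr 21, 1995 + 12h35m = 03:40 Apr 22, 1995.
Power is restored: 03:40 Apr 22, 1995 + 13h50m = 17:30 Apr 22, 1995.
The ticket is closed: 17:30 Apr 22, 1995 + 10h10m = 03:40 Apr 23, 1995.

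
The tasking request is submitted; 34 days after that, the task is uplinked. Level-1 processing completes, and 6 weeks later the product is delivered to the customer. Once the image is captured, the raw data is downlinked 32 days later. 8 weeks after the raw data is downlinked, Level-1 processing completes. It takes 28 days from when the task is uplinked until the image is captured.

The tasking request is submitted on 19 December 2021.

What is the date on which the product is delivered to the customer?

The tasking request is submitted: Dec 19, 2021.
The task is uplinked: Dec 19, 2021 + 34 days = Jan 22, 2022.
The image is captured: Jan 22, 2022 + 28 days = Feb 19, 2022.
The raw data is downlinked: Feb 19, 2022 + 32 days = Mar 23, 2022.
Level-1 processing completes: Mar 23, 2022 + 8 weeks = May 18, 2022.
The product is delivered to the customer: May 18, 2022 + 6 weeks = Jun 29, 2022.

29 June 2022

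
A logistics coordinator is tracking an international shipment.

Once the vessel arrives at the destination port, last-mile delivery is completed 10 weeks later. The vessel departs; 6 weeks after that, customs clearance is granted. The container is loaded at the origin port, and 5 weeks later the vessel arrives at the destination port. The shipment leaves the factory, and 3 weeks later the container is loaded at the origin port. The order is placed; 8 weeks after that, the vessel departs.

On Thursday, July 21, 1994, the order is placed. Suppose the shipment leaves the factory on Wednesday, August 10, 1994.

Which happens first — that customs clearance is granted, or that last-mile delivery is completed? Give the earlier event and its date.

The order is placed: Jul 21, 1994.
The vessel departs: Jul 21, 1994 + 8 weeks = Sep 15, 1994.
Customs clearance is granted: Sep 15, 1994 + 6 weeks = Oct 27, 1994.
The shipment leaves the factory: Aug 10, 1994.
The container is loaded at the origin port: Aug 10, 1994 + 3 weeks = Aug 31, 1994.
The vessel arrives at the destination port: Aug 31, 1994 + 5 weeks = Oct 5, 1994.
Last-mile delivery is completed: Oct 5, 1994 + 10 weeks = Dec 14, 1994.
Comparing: customs clearance is granted on Oct 27, 1994 vs last-mile delivery is completed on Dec 14, 1994. Earlier: customs clearance is granted.

Customs clearance is granted — Thursday, October 27, 1994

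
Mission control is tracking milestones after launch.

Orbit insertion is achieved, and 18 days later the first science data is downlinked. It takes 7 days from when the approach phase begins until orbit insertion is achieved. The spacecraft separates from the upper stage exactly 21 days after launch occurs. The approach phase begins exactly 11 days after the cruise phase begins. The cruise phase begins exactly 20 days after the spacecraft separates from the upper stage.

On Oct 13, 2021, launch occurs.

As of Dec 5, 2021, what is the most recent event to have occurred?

Launch occurs: Oct 13, 2021.
The spacecraft separates from the upper stage: Oct 13, 2021 + 21 days = Nov 3, 2021.
The cruise phase begins: Nov 3, 2021 + 20 days = Nov 23, 2021.
The approach phase begins: Nov 23, 2021 + 11 days = Dec 4, 2021.
Orbit insertion is achieved: Dec 4, 2021 + 7 days = Dec 11, 2021.
The first science data is downlinked: Dec 11, 2021 + 18 days = Dec 29, 2021.
Dec 5, 2021 falls between when the approach phase begins (Dec 4, 2021) and when orbit insertion is achieved (Dec 11, 2021).

The approach phase begins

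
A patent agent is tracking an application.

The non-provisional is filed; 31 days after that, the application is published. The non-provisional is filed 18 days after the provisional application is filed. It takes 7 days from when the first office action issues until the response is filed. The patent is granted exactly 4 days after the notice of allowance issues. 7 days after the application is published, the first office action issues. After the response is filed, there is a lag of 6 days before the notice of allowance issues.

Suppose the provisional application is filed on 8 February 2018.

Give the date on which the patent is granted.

The provisional application is filed: Feb 8, 2018.
The non-provisional is filed: Feb 8, 2018 + 18 days = Feb 26, 2018.
The application is published: Feb 26, 2018 + 31 days = Mar 29, 2018.
The first office action issues: Mar 29, 2018 + 7 days = Apr 5, 2018.
The response is filed: Apr 5, 2018 + 7 days = Apr 12, 2018.
The notice of allowance issues: Apr 12, 2018 + 6 days = Apr 18, 2018.
The patent is granted: Apr 18, 2018 + 4 days = Apr 22, 2018.

22 April 2018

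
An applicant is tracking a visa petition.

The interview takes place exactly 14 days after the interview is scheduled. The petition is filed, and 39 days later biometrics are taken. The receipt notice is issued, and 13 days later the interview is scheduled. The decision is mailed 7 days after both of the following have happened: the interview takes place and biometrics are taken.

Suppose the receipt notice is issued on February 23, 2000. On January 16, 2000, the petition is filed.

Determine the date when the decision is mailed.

March 28, 2000

The receipt notice is issued: Feb 23, 2000.
The interview is scheduled: Feb 23, 2000 + 13 days = Mar 7, 2000.
The interview takes place: Mar 7, 2000 + 14 days = Mar 21, 2000.
The petition is filed: Jan 16, 2000.
Biometrics are taken: Jan 16, 2000 + 39 days = Feb 24, 2000.
Both prerequisites met — the interview takes place (Mar 21, 2000), biometrics are taken (Feb 24, 2000); the later is Mar 21, 2000.
The decision is mailed: Mar 21, 2000 + 7 days = Mar 28, 2000.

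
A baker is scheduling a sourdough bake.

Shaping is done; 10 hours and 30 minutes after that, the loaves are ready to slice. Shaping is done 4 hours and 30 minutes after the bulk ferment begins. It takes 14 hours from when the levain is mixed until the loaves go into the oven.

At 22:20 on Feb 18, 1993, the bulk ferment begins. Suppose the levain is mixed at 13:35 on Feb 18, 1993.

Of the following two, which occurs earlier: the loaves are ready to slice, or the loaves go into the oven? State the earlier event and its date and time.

The loaves go into the oven — 03:35 on Feb 19, 1993

The bulk ferment begins: 22:20 Feb 18, 1993.
Shaping is done: 22:20 Feb 18, 1993 + 4h30m = 02:50 Feb 19, 1993.
The loaves are ready to slice: 02:50 Feb 19, 1993 + 10h30m = 13:20 Feb 19, 1993.
The levain is mixed: 13:35 Feb 18, 1993.
The loaves go into the oven: 13:35 Feb 18, 1993 + 14h = 03:35 Feb 19, 1993.
Comparing: the loaves are ready to slice at 13:20 Feb 19, 1993 vs the loaves go into the oven at 03:35 Feb 19, 1993. Earlier: the loaves go into the oven.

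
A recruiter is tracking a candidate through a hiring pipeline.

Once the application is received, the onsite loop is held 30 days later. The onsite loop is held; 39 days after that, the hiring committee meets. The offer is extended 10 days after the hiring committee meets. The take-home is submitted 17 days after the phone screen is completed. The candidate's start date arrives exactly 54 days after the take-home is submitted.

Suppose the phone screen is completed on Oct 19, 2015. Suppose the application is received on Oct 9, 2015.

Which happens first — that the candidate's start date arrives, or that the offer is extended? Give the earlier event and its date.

The phone screen is completed: Oct 19, 2015.
The take-home is submitted: Oct 19, 2015 + 17 days = Nov 5, 2015.
The candidate's start date arrives: Nov 5, 2015 + 54 days = Dec 29, 2015.
The application is received: Oct 9, 2015.
The onsite loop is held: Oct 9, 2015 + 30 days = Nov 8, 2015.
The hiring committee meets: Nov 8, 2015 + 39 days = Dec 17, 2015.
The offer is extended: Dec 17, 2015 + 10 days = Dec 27, 2015.
Comparing: the candidate's start date arrives on Dec 29, 2015 vs the offer is extended on Dec 27, 2015. Earlier: the offer is extended.

The offer is extended — Dec 27, 2015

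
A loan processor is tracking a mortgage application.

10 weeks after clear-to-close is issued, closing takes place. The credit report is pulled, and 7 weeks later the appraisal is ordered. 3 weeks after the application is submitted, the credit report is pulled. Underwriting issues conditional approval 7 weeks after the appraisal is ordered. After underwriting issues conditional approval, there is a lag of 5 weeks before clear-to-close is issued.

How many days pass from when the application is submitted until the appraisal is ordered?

Causal path: the application is submitted → the credit report is pulled → the appraisal is ordered.
Total delay along the path: 3 + 7 weeks = 10 weeks = 70 days.

70 days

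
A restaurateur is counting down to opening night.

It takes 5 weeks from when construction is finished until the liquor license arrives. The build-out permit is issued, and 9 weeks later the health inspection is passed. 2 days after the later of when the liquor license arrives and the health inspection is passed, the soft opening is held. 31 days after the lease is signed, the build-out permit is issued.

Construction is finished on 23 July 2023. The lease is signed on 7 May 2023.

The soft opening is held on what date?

Construction is finished: Jul 23, 2023.
The liquor license arrives: Jul 23, 2023 + 5 weeks = Aug 27, 2023.
The lease is signed: May 7, 2023.
The build-out permit is issued: May 7, 2023 + 31 days = Jun 7, 2023.
The health inspection is passed: Jun 7, 2023 + 9 weeks = Aug 9, 2023.
Both prerequisites met — the liquor license arrives (Aug 27, 2023), the health inspection is passed (Aug 9, 2023); the later is Aug 27, 2023.
The soft opening is held: Aug 27, 2023 + 2 days = Aug 29, 2023.

29 August 2023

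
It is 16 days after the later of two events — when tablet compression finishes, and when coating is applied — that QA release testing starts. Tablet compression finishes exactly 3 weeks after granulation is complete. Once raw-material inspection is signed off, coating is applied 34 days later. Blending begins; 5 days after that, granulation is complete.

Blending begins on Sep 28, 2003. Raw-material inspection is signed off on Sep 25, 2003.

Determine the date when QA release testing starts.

Nov 14, 2003

Blending begins: Sep 28, 2003.
Granulation is complete: Sep 28, 2003 + 5 days = Oct 3, 2003.
Tablet compression finishes: Oct 3, 2003 + 3 weeks = Oct 24, 2003.
Raw-material inspection is signed off: Sep 25, 2003.
Coating is applied: Sep 25, 2003 + 34 days = Oct 29, 2003.
Both prerequisites met — tablet compression finishes (Oct 24, 2003), coating is applied (Oct 29, 2003); the later is Oct 29, 2003.
QA release testing starts: Oct 29, 2003 + 16 days = Nov 14, 2003.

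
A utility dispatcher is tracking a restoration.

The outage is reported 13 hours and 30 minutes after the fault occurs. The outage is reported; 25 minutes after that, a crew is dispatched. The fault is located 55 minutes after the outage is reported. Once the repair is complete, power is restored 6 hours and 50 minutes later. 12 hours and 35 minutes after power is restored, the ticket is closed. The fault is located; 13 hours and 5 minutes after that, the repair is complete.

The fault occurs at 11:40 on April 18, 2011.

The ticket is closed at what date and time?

The fault occurs: 11:40 Apr 18, 2011.
The outage is reported: 11:40 Apr 18, 2011 + 13h30m = 01:10 Apr 19, 2011.
The fault is located: 01:10 Apr 19, 2011 + 55m = 02:05 Apr 19, 2011.
The repair is complete: 02:05 Apr 19, 2011 + 13h05m = 15:10 Apr 19, 2011.
Power is restored: 15:10 Apr 19, 2011 + 6h50m = 22:00 Apr 19, 2011.
The ticket is closed: 22:00 Apr 19, 2011 + 12h35m = 10:35 Apr 20, 2011.

10:35 on April 20, 2011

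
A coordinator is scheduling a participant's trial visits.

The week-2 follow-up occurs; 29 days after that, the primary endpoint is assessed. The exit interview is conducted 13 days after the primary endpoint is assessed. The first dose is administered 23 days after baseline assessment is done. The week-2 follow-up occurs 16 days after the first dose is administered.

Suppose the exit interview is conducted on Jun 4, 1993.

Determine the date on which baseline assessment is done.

Mar 15, 1993

The exit interview is conducted: Jun 4, 1993.
The primary endpoint is assessed: Jun 4, 1993 − 13 days = May 22, 1993.
The week-2 follow-up occurs: May 22, 1993 − 29 days = Apr 23, 1993.
The first dose is administered: Apr 23, 1993 − 16 days = Apr 7, 1993.
Baseline assessment is done: Apr 7, 1993 − 23 days = Mar 15, 1993.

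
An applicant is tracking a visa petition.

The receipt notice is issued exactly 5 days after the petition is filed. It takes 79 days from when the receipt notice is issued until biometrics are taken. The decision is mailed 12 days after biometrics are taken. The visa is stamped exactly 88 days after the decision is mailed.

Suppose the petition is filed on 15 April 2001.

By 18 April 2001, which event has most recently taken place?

The petition is filed

The petition is filed: Apr 15, 2001.
The receipt notice is issued: Apr 15, 2001 + 5 days = Apr 20, 2001.
Biometrics are taken: Apr 20, 2001 + 79 days = Jul 8, 2001.
The decision is mailed: Jul 8, 2001 + 12 days = Jul 20, 2001.
The visa is stamped: Jul 20, 2001 + 88 days = Oct 16, 2001.
Apr 18, 2001 falls between when the petition is filed (Apr 15, 2001) and when the receipt notice is issued (Apr 20, 2001).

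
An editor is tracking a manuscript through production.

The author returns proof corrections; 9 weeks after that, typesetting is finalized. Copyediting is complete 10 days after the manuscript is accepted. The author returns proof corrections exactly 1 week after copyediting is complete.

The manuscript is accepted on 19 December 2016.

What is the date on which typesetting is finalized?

9 March 2017

The manuscript is accepted: Dec 19, 2016.
Copyediting is complete: Dec 19, 2016 + 10 days = Dec 29, 2016.
The author returns proof corrections: Dec 29, 2016 + 1 week = Jan 5, 2017.
Typesetting is finalized: Jan 5, 2017 + 9 weeks = Mar 9, 2017.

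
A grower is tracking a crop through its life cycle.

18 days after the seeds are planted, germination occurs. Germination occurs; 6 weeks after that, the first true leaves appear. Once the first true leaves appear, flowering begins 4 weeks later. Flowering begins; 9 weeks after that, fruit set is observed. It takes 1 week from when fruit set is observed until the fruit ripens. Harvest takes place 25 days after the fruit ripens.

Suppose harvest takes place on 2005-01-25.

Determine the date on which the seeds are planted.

Harvest takes place: Jan 25, 2005.
The fruit ripens: Jan 25, 2005 − 25 days = Dec 31, 2004.
Fruit set is observed: Dec 31, 2004 − 1 week = Dec 24, 2004.
Flowering begins: Dec 24, 2004 − 9 weeks = Oct 22, 2004.
The first true leaves appear: Oct 22, 2004 − 4 weeks = Sep 24, 2004.
Germination occurs: Sep 24, 2004 − 6 weeks = Aug 13, 2004.
The seeds are planted: Aug 13, 2004 − 18 days = Jul 26, 2004.

2004-07-26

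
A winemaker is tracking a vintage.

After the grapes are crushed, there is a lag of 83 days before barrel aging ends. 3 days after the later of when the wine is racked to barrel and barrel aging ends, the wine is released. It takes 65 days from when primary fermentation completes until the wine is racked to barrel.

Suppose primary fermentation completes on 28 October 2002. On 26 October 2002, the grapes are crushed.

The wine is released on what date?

20 January 2003

Primary fermentation completes: Oct 28, 2002.
The wine is racked to barrel: Oct 28, 2002 + 65 days = Jan 1, 2003.
The grapes are crushed: Oct 26, 2002.
Barrel aging ends: Oct 26, 2002 + 83 days = Jan 17, 2003.
Both prerequisites met — the wine is racked to barrel (Jan 1, 2003), barrel aging ends (Jan 17, 2003); the later is Jan 17, 2003.
The wine is released: Jan 17, 2003 + 3 days = Jan 20, 2003.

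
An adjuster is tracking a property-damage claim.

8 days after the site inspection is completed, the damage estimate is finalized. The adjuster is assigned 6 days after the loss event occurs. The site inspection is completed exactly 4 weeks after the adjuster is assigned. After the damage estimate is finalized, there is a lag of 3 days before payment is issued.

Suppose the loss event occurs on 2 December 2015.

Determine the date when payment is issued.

The loss event occurs: Dec 2, 2015.
The adjuster is assigned: Dec 2, 2015 + 6 days = Dec 8, 2015.
The site inspection is completed: Dec 8, 2015 + 4 weeks = Jan 5, 2016.
The damage estimate is finalized: Jan 5, 2016 + 8 days = Jan 13, 2016.
Payment is issued: Jan 13, 2016 + 3 days = Jan 16, 2016.

16 January 2016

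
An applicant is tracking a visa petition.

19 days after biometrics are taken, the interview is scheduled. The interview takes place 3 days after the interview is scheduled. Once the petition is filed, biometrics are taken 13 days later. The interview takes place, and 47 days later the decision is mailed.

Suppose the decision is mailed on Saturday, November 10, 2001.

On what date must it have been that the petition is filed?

The decision is mailed: Nov 10, 2001.
The interview takes place: Nov 10, 2001 − 47 days = Sep 24, 2001.
The interview is scheduled: Sep 24, 2001 − 3 days = Sep 21, 2001.
Biometrics are taken: Sep 21, 2001 − 19 days = Sep 2, 2001.
The petition is filed: Sep 2, 2001 − 13 days = Aug 20, 2001.

Monday, August 20, 2001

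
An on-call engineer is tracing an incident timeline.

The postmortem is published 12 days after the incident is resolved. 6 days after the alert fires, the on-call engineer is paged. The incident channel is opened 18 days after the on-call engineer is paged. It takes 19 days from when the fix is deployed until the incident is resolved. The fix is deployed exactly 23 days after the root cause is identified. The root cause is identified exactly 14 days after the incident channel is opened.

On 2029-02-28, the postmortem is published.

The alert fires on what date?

The postmortem is published: Feb 28, 2029.
The incident is resolved: Feb 28, 2029 − 12 days = Feb 16, 2029.
The fix is deployed: Feb 16, 2029 − 19 days = Jan 28, 2029.
The root cause is identified: Jan 28, 2029 − 23 days = Jan 5, 2029.
The incident channel is opened: Jan 5, 2029 − 14 days = Dec 22, 2028.
The on-call engineer is paged: Dec 22, 2028 − 18 days = Dec 4, 2028.
The alert fires: Dec 4, 2028 − 6 days = Nov 28, 2028.

2028-11-28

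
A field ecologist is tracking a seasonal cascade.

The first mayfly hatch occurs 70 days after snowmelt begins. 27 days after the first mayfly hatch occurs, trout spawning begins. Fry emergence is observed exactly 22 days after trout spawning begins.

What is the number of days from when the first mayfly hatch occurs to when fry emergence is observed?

49 days

Causal path: the first mayfly hatch occurs → trout spawning begins → fry emergence is observed.
Total delay along the path: 27 + 22 = 49 days.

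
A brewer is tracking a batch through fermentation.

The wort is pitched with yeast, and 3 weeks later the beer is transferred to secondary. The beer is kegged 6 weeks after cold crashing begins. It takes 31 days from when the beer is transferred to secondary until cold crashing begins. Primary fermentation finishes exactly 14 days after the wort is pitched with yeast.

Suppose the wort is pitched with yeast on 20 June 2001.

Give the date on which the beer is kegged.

The wort is pitched with yeast: Jun 20, 2001.
The beer is transferred to secondary: Jun 20, 2001 + 3 weeks = Jul 11, 2001.
Cold crashing begins: Jul 11, 2001 + 31 days = Aug 11, 2001.
The beer is kegged: Aug 11, 2001 + 6 weeks = Sep 22, 2001.

22 September 2001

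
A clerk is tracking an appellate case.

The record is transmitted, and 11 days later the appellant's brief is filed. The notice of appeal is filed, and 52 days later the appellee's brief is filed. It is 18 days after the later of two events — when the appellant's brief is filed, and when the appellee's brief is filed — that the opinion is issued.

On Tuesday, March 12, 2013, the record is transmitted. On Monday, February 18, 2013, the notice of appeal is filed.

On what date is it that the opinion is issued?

Monday, April 29, 2013

The record is transmitted: Mar 12, 2013.
The appellant's brief is filed: Mar 12, 2013 + 11 days = Mar 23, 2013.
The notice of appeal is filed: Feb 18, 2013.
The appellee's brief is filed: Feb 18, 2013 + 52 days = Apr 11, 2013.
Both prerequisites met — the appellant's brief is filed (Mar 23, 2013), the appellee's brief is filed (Apr 11, 2013); the later is Apr 11, 2013.
The opinion is issued: Apr 11, 2013 + 18 days = Apr 29, 2013.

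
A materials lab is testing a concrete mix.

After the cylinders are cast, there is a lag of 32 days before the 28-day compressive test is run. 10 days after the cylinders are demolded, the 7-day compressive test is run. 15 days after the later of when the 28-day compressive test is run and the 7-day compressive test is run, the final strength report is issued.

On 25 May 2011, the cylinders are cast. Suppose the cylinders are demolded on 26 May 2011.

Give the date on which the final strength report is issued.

The cylinders are cast: May 25, 2011.
The 28-day compressive test is run: May 25, 2011 + 32 days = Jun 26, 2011.
The cylinders are demolded: May 26, 2011.
The 7-day compressive test is run: May 26, 2011 + 10 days = Jun 5, 2011.
Both prerequisites met — the 28-day compressive test is run (Jun 26, 2011), the 7-day compressive test is run (Jun 5, 2011); the later is Jun 26, 2011.
The final strength report is issued: Jun 26, 2011 + 15 days = Jul 11, 2011.

11 July 2011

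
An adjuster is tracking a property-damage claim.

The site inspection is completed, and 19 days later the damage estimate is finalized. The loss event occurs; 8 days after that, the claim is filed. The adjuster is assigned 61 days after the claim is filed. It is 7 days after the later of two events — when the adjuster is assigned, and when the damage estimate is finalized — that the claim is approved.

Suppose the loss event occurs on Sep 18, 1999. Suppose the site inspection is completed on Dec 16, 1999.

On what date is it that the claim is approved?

Jan 11, 2000

The loss event occurs: Sep 18, 1999.
The claim is filed: Sep 18, 1999 + 8 days = Sep 26, 1999.
The adjuster is assigned: Sep 26, 1999 + 61 days = Nov 26, 1999.
The site inspection is completed: Dec 16, 1999.
The damage estimate is finalized: Dec 16, 1999 + 19 days = Jan 4, 2000.
Both prerequisites met — the adjuster is assigned (Nov 26, 1999), the damage estimate is finalized (Jan 4, 2000); the later is Jan 4, 2000.
The claim is approved: Jan 4, 2000 + 7 days = Jan 11, 2000.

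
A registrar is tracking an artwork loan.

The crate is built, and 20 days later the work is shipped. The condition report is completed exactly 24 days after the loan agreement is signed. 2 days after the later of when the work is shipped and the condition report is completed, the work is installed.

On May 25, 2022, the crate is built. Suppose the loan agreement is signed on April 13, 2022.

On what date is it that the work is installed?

June 16, 2022

The crate is built: May 25, 2022.
The work is shipped: May 25, 2022 + 20 days = Jun 14, 2022.
The loan agreement is signed: Apr 13, 2022.
The condition report is completed: Apr 13, 2022 + 24 days = May 7, 2022.
Both prerequisites met — the work is shipped (Jun 14, 2022), the condition report is completed (May 7, 2022); the later is Jun 14, 2022.
The work is installed: Jun 14, 2022 + 2 days = Jun 16, 2022.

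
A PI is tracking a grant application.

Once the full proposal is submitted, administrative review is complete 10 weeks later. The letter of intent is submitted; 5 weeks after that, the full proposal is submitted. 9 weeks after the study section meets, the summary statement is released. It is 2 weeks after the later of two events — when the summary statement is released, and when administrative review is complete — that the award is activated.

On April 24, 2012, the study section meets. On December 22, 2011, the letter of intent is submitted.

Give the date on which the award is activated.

July 10, 2012

The study section meets: Apr 24, 2012.
The summary statement is released: Apr 24, 2012 + 9 weeks = Jun 26, 2012.
The letter of intent is submitted: Dec 22, 2011.
The full proposal is submitted: Dec 22, 2011 + 5 weeks = Jan 26, 2012.
Administrative review is complete: Jan 26, 2012 + 10 weeks = Apr 5, 2012.
Both prerequisites met — the summary statement is released (Jun 26, 2012), administrative review is complete (Apr 5, 2012); the later is Jun 26, 2012.
The award is activated: Jun 26, 2012 + 2 weeks = Jul 10, 2012.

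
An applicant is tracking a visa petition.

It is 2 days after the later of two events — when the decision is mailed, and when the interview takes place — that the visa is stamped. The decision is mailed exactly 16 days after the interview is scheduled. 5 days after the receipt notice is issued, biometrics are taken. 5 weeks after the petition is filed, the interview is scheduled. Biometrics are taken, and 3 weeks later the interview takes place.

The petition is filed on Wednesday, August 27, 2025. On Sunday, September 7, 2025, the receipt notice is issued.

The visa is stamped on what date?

Sunday, October 19, 2025

The petition is filed: Aug 27, 2025.
The interview is scheduled: Aug 27, 2025 + 5 weeks = Oct 1, 2025.
The decision is mailed: Oct 1, 2025 + 16 days = Oct 17, 2025.
The receipt notice is issued: Sep 7, 2025.
Biometrics are taken: Sep 7, 2025 + 5 days = Sep 12, 2025.
The interview takes place: Sep 12, 2025 + 3 weeks = Oct 3, 2025.
Both prerequisites met — the decision is mailed (Oct 17, 2025), the interview takes place (Oct 3, 2025); the later is Oct 17, 2025.
The visa is stamped: Oct 17, 2025 + 2 days = Oct 19, 2025.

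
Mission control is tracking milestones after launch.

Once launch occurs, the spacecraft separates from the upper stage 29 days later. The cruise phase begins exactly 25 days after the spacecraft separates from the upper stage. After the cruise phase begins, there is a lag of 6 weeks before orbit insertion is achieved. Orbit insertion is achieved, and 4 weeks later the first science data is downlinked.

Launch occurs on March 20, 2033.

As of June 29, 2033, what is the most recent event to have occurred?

Launch occurs: Mar 20, 2033.
The spacecraft separates from the upper stage: Mar 20, 2033 + 29 days = Apr 18, 2033.
The cruise phase begins: Apr 18, 2033 + 25 days = May 13, 2033.
Orbit insertion is achieved: May 13, 2033 + 6 weeks = Jun 24, 2033.
The first science data is downlinked: Jun 24, 2033 + 4 weeks = Jul 22, 2033.
Jun 29, 2033 falls between when orbit insertion is achieved (Jun 24, 2033) and when the first science data is downlinked (Jul 22, 2033).

Orbit insertion is achieved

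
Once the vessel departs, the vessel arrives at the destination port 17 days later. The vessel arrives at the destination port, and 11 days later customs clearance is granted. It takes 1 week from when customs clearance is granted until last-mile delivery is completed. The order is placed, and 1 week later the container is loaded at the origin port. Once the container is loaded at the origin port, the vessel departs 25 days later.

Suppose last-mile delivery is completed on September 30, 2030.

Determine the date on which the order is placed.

July 25, 2030

Last-mile delivery is completed: Sep 30, 2030.
Customs clearance is granted: Sep 30, 2030 − 1 week = Sep 23, 2030.
The vessel arrives at the destination port: Sep 23, 2030 − 11 days = Sep 12, 2030.
The vessel departs: Sep 12, 2030 − 17 days = Aug 26, 2030.
The container is loaded at the origin port: Aug 26, 2030 − 25 days = Aug 1, 2030.
The order is placed: Aug 1, 2030 − 1 week = Jul 25, 2030.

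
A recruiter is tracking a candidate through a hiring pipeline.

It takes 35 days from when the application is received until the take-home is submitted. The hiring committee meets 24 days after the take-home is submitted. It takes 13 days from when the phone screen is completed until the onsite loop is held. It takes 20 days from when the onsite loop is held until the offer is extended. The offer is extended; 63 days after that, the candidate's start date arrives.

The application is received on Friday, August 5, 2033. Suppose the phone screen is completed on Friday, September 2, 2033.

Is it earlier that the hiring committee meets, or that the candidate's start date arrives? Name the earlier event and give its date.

The hiring committee meets — Monday, October 3, 2033

The application is received: Aug 5, 2033.
The take-home is submitted: Aug 5, 2033 + 35 days = Sep 9, 2033.
The hiring committee meets: Sep 9, 2033 + 24 days = Oct 3, 2033.
The phone screen is completed: Sep 2, 2033.
The onsite loop is held: Sep 2, 2033 + 13 days = Sep 15, 2033.
The offer is extended: Sep 15, 2033 + 20 days = Oct 5, 2033.
The candidate's start date arrives: Oct 5, 2033 + 63 days = Dec 7, 2033.
Comparing: the hiring committee meets on Oct 3, 2033 vs the candidate's start date arrives on Dec 7, 2033. Earlier: the hiring committee meets.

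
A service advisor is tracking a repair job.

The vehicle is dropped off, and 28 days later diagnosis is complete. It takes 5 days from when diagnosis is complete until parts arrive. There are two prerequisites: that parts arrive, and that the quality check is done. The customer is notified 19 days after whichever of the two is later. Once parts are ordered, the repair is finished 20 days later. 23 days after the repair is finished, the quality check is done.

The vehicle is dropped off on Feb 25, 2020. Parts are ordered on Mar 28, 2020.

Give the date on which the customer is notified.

May 29, 2020

The vehicle is dropped off: Feb 25, 2020.
Diagnosis is complete: Feb 25, 2020 + 28 days = Mar 24, 2020.
Parts arrive: Mar 24, 2020 + 5 days = Mar 29, 2020.
Parts are ordered: Mar 28, 2020.
The repair is finished: Mar 28, 2020 + 20 days = Apr 17, 2020.
The quality check is done: Apr 17, 2020 + 23 days = May 10, 2020.
Both prerequisites met — parts arrive (Mar 29, 2020), the quality check is done (May 10, 2020); the later is May 10, 2020.
The customer is notified: May 10, 2020 + 19 days = May 29, 2020.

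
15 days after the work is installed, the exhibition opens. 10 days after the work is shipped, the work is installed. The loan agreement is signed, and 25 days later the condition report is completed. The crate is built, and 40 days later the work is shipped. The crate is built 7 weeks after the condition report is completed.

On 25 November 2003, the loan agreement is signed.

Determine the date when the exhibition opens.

12 April 2004

The loan agreement is signed: Nov 25, 2003.
The condition report is completed: Nov 25, 2003 + 25 days = Dec 20, 2003.
The crate is built: Dec 20, 2003 + 7 weeks = Feb 7, 2004.
The work is shipped: Feb 7, 2004 + 40 days = Mar 18, 2004.
The work is installed: Mar 18, 2004 + 10 days = Mar 28, 2004.
The exhibition opens: Mar 28, 2004 + 15 days = Apr 12, 2004.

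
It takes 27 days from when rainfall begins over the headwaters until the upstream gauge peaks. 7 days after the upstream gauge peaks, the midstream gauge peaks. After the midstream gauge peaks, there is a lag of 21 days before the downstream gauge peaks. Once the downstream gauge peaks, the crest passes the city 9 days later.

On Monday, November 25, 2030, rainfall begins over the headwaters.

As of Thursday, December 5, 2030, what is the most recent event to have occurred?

Rainfall begins over the headwaters: Nov 25, 2030.
The upstream gauge peaks: Nov 25, 2030 + 27 days = Dec 22, 2030.
The midstream gauge peaks: Dec 22, 2030 + 7 days = Dec 29, 2030.
The downstream gauge peaks: Dec 29, 2030 + 21 days = Jan 19, 2031.
The crest passes the city: Jan 19, 2031 + 9 days = Jan 28, 2031.
Dec 5, 2030 falls between when rainfall begins over the headwaters (Nov 25, 2030) and when the upstream gauge peaks (Dec 22, 2030).

Rainfall begins over the headwaters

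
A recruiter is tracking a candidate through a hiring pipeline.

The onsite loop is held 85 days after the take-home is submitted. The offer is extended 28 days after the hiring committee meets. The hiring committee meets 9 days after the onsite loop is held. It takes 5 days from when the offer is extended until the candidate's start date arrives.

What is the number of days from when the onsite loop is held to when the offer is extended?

Causal path: the onsite loop is held → the hiring committee meets → the offer is extended.
Total delay along the path: 9 + 28 = 37 days.

37 days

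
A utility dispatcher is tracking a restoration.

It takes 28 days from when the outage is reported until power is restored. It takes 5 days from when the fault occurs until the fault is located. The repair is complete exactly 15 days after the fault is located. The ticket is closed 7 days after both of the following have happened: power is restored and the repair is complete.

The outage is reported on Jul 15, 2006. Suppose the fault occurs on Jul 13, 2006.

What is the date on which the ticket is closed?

Aug 19, 2006

The outage is reported: Jul 15, 2006.
Power is restored: Jul 15, 2006 + 28 days = Aug 12, 2006.
The fault occurs: Jul 13, 2006.
The fault is located: Jul 13, 2006 + 5 days = Jul 18, 2006.
The repair is complete: Jul 18, 2006 + 15 days = Aug 2, 2006.
Both prerequisites met — power is restored (Aug 12, 2006), the repair is complete (Aug 2, 2006); the later is Aug 12, 2006.
The ticket is closed: Aug 12, 2006 + 7 days = Aug 19, 2006.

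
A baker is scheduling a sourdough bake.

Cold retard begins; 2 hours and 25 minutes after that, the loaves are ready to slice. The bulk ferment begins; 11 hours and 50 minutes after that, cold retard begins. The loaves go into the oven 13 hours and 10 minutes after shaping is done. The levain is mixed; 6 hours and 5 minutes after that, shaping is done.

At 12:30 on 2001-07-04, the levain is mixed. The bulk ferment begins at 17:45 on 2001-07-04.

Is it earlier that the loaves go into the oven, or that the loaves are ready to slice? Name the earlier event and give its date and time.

The loaves go into the oven — 07:45 on 2001-07-05

The levain is mixed: 12:30 Jul 4, 2001.
Shaping is done: 12:30 Jul 4, 2001 + 6h05m = 18:35 Jul 4, 2001.
The loaves go into the oven: 18:35 Jul 4, 2001 + 13h10m = 07:45 Jul 5, 2001.
The bulk ferment begins: 17:45 Jul 4, 2001.
Cold retard begins: 17:45 Jul 4, 2001 + 11h50m = 05:35 Jul 5, 2001.
The loaves are ready to slice: 05:35 Jul 5, 2001 + 2h25m = 08:00 Jul 5, 2001.
Comparing: the loaves go into the oven at 07:45 Jul 5, 2001 vs the loaves are ready to slice at 08:00 Jul 5, 2001. Earlier: the loaves go into the oven.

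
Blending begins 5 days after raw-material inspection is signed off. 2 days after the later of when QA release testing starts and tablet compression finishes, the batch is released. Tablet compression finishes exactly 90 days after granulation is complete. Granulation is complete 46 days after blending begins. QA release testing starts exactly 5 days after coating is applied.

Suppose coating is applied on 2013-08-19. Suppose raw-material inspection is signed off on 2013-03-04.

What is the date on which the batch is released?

Coating is applied: Aug 19, 2013.
QA release testing starts: Aug 19, 2013 + 5 days = Aug 24, 2013.
Raw-material inspection is signed off: Mar 4, 2013.
Blending begins: Mar 4, 2013 + 5 days = Mar 9, 2013.
Granulation is complete: Mar 9, 2013 + 46 days = Apr 24, 2013.
Tablet compression finishes: Apr 24, 2013 + 90 days = Jul 23, 2013.
Both prerequisites met — QA release testing starts (Aug 24, 2013), tablet compression finishes (Jul 23, 2013); the later is Aug 24, 2013.
The batch is released: Aug 24, 2013 + 2 days = Aug 26, 2013.

2013-08-26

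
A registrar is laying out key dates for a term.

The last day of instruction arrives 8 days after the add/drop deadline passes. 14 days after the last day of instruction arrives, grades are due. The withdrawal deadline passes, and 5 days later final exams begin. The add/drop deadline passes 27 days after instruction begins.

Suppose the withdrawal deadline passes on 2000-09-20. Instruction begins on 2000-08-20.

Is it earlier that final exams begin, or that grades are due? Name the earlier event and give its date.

The withdrawal deadline passes: Sep 20, 2000.
Final exams begin: Sep 20, 2000 + 5 days = Sep 25, 2000.
Instruction begins: Aug 20, 2000.
The add/drop deadline passes: Aug 20, 2000 + 27 days = Sep 16, 2000.
The last day of instruction arrives: Sep 16, 2000 + 8 days = Sep 24, 2000.
Grades are due: Sep 24, 2000 + 14 days = Oct 8, 2000.
Comparing: final exams begin on Sep 25, 2000 vs grades are due on Oct 8, 2000. Earlier: final exams begin.

Final exams begin — 2000-09-25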